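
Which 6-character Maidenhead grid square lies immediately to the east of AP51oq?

AP51pq

Longitude subsquare o = 14; +1 → 15 = p.
The latitude characters are unchanged.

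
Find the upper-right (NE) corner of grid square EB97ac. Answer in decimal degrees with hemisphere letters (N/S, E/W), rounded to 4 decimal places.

72.8750° S, 81.9167° W

Field E=4, B=1: +4·20° lon, +1·10° lat → SW at lon -100°, lat -80°.
Square 9, 7: +9·2° lon, +7·1° lat → SW at lon -82°, lat -73°.
Subsquare a=0, c=2: +0·0.0833333° lon, +2·0.0416667° lat → SW at lon -82°, lat -72.9167°.
Cell spans 0.0833333° lon × 0.0416667° lat. NE corner is SW corner plus one full cell.
latitude 72.8750° S, longitude 81.9167° W.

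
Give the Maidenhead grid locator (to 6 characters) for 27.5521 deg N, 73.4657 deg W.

FL37gn

Shift to the Maidenhead origin (180°W, 90°S): lon 106.5343, lat 117.5521.
Field: lon ⌊106.5343/20⌋ = 5 → F; lat ⌊117.5521/10⌋ = 11 → L.
Square: lon ⌊6.5343/2⌋ = 3; lat ⌊7.5521/1⌋ = 7.
Subsquare: lon ⌊0.5343/0.0833333⌋ = 6 → g; lat ⌊0.5521/0.0416667⌋ = 13 → n.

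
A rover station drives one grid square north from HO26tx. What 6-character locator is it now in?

Latitude subsquare x = 23; +1 → 24, wraps to 0 = a, carry into square.
Latitude square 6; +1 → 7.
The longitude characters are unchanged.

HO27ta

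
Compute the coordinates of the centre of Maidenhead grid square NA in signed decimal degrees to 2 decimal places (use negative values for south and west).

-85.00, 90.00

Field N=13, A=0: +13·20° lon, +0·10° lat → SW at lon 80°, lat -90°.
Cell spans 20° lon × 10° lat. Centre is SW corner plus half of each.
latitude -85.00, longitude 90.00.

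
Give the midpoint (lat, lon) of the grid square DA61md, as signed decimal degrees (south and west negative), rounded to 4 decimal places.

Field D=3, A=0: +3·20° lon, +0·10° lat → SW at lon -120°, lat -90°.
Square 6, 1: +6·2° lon, +1·1° lat → SW at lon -108°, lat -89°.
Subsquare m=12, d=3: +12·0.0833333° lon, +3·0.0416667° lat → SW at lon -107°, lat -88.875°.
Cell spans 0.0833333° lon × 0.0416667° lat. Centre is SW corner plus half of each.
latitude -88.8542, longitude -106.9583.

-88.8542, -106.9583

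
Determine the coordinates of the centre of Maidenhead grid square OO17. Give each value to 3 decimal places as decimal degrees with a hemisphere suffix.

57.500° N, 103.000° E

Field O=14, O=14: +14·20° lon, +14·10° lat → SW at lon 100°, lat 50°.
Square 1, 7: +1·2° lon, +7·1° lat → SW at lon 102°, lat 57°.
Cell spans 2° lon × 1° lat. Centre is SW corner plus half of each.
latitude 57.500° N, longitude 103.000° E.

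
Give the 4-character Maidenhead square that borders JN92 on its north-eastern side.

KN03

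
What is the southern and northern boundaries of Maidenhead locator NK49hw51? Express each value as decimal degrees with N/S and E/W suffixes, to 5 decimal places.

Field N=13, K=10: +13·20° lon, +10·10° lat → SW at lon 80°, lat 10°.
Square 4, 9: +4·2° lon, +9·1° lat → SW at lon 88°, lat 19°.
Subsquare h=7, w=22: +7·0.0833333° lon, +22·0.0416667° lat → SW at lon 88.5833°, lat 19.9167°.
Extended square 5, 1: +5·0.00833333° lon, +1·0.00416667° lat → SW at lon 88.625°, lat 19.9208°.
Cell spans 0.00833333° lon × 0.00416667° lat.
south 19.92083° N, north 19.92500° N.

19.92083° N, 19.92500° N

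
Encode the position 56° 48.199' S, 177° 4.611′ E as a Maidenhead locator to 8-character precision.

RD83me97

Offset from 180°W / 90°S: lon 357.07685°, lat 33.19668°.
Field: 357.07685/20 → 17 → R, 33.19668/10 → 3 → D; chars RD.
Square: 17.07685/2 → 8, 3.19668/1 → 3; chars 83.
Subsquare: 1.07685/0.0833333 → 12 → m, 0.19668/0.0416667 → 4 → e; chars me.
Extended square: 0.07685/0.00833333 → 9, 0.03002/0.00416667 → 7; chars 97.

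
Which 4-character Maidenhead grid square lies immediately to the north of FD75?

FD76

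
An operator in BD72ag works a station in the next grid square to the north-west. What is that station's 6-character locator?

BD62xh

Longitude subsquare a = 0; −1 → -1, wraps to 23 = x, carry into square.
Longitude square 7; −1 → 6.
Latitude subsquare g = 6; +1 → 7 = h.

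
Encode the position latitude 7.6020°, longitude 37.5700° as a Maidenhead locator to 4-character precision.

Shift to the Maidenhead origin (180°W, 90°S): lon 217.57, lat 97.60.
Field: 217.57/20 → 10 → K, 97.60/10 → 9 → J; chars KJ.
Square: 17.57/2 → 8, 7.60/1 → 7; chars 87.

KJ87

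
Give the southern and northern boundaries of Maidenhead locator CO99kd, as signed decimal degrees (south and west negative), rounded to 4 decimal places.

Field C=2, O=14: +2·20° lon, +14·10° lat → SW at lon -140°, lat 50°.
Square 9, 9: +9·2° lon, +9·1° lat → SW at lon -122°, lat 59°.
Subsquare k=10, d=3: +10·0.0833333° lon, +3·0.0416667° lat → SW at lon -121.167°, lat 59.125°.
Cell spans 0.0833333° lon × 0.0416667° lat.
south 59.1250, north 59.1667.

59.1250, 59.1667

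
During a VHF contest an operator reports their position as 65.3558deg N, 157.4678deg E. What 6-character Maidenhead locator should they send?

Shift to the Maidenhead origin (180°W, 90°S): lon 337.4678, lat 155.3558.
Field: 337.4678/20 → 16 → Q, 155.3558/10 → 15 → P; chars QP.
Square: 17.4678/2 → 8, 5.3558/1 → 5; chars 85.
Subsquare: 1.4678/0.0833333 → 17 → r, 0.3558/0.0416667 → 8 → i; chars ri.

QP85ri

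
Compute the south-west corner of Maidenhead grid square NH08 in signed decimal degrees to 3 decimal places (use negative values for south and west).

Field N=13, H=7: +13·20° lon, +7·10° lat → SW at lon 80°, lat -20°.
Square 0, 8: +0·2° lon, +8·1° lat → SW at lon 80°, lat -12°.
latitude -12.000, longitude 80.000.

-12.000, 80.000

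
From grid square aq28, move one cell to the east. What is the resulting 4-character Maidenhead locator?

Longitude square 2; +1 → 3.
The latitude characters are unchanged.

AQ38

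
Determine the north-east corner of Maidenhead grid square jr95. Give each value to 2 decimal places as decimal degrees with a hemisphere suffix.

Field J=9, R=17: +9·20° lon, +17·10° lat → SW at lon 0°, lat 80°.
Square 9, 5: +9·2° lon, +5·1° lat → SW at lon 18°, lat 85°.
Cell spans 2° lon × 1° lat. NE corner is SW corner plus one full cell.
latitude 86.00° N, longitude 20.00° E.

86.00° N, 20.00° E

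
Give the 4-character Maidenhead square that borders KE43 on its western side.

KE33

Longitude square 4; −1 → 3.
The latitude characters are unchanged.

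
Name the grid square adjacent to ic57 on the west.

Longitude square 5; −1 → 4.
The latitude characters are unchanged.

IC47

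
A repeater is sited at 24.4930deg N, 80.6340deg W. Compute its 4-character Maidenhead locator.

EL94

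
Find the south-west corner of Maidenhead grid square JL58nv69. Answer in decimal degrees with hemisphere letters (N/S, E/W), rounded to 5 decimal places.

28.91250° N, 11.13333° E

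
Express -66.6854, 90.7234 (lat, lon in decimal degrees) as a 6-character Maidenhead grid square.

NC53ih

Offset from 180°W / 90°S: lon 270.7234°, lat 23.3146°.
Field: lon ⌊270.7234/20⌋ = 13 → N; lat ⌊23.3146/10⌋ = 2 → C.
Square: lon ⌊10.7234/2⌋ = 5; lat ⌊3.3146/1⌋ = 3.
Subsquare: lon ⌊0.7234/0.0833333⌋ = 8 → i; lat ⌊0.3146/0.0416667⌋ = 7 → h.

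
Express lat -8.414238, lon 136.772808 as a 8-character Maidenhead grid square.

Shift to the Maidenhead origin (180°W, 90°S): lon 316.77281, lat 81.58576.
Field (20°×10°, letters A–R): lon ⌊316.77281/20⌋ = 15 → P; lat ⌊81.58576/10⌋ = 8 → I.
Square (2°×1°, digits 0–9): lon ⌊16.77281/2⌋ = 8; lat ⌊1.58576/1⌋ = 1.
Subsquare (5′×2.5′, letters a–x): lon ⌊0.77281/0.0833333⌋ = 9 → j; lat ⌊0.58576/0.0416667⌋ = 14 → o.
Extended square (30″×15″, digits 0–9): lon ⌊0.02281/0.00833333⌋ = 2; lat ⌊0.00243/0.00416667⌋ = 0.

PI81jo20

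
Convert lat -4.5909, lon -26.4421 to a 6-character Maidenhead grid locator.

HI65sj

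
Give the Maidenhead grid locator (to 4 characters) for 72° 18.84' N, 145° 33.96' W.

Add 180° to longitude and 90° to latitude: 34.43, 162.31.
Field (20°×10°, letters A–R): lon ⌊34.43/20⌋ = 1 → B; lat ⌊162.31/10⌋ = 16 → Q.
Square (2°×1°, digits 0–9): lon ⌊14.43/2⌋ = 7; lat ⌊2.31/1⌋ = 2.

BQ72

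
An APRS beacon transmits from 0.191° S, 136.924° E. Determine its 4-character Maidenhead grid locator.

PI89

Offset from 180°W / 90°S: lon 316.92°, lat 89.81°.
Field: 316.92/20 → 15 → P, 89.81/10 → 8 → I; chars PI.
Square: 16.92/2 → 8, 9.81/1 → 9; chars 89.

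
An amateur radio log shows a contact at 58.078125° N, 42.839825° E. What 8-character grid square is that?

LO18kb08

Shift to the Maidenhead origin (180°W, 90°S): lon 222.83982, lat 148.07812.
Field: lon ⌊222.83982/20⌋ = 11 → L; lat ⌊148.07812/10⌋ = 14 → O.
Square: lon ⌊2.83982/2⌋ = 1; lat ⌊8.07812/1⌋ = 8.
Subsquare: lon ⌊0.83982/0.0833333⌋ = 10 → k; lat ⌊0.07812/0.0416667⌋ = 1 → b.
Extended square: lon ⌊0.00649/0.00833333⌋ = 0; lat ⌊0.03646/0.00416667⌋ = 8.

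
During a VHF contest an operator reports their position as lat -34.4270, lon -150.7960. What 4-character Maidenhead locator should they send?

BF45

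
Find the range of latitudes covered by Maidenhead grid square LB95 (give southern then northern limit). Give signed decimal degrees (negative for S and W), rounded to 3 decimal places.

Field L=11, B=1: +11·20° lon, +1·10° lat → SW at lon 40°, lat -80°.
Square 9, 5: +9·2° lon, +5·1° lat → SW at lon 58°, lat -75°.
Cell spans 2° lon × 1° lat.
south -75.000, north -74.000.

-75.000, -74.000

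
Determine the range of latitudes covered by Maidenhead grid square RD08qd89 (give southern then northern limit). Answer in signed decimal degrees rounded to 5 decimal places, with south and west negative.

Field R=17, D=3: +17·20° lon, +3·10° lat → SW at lon 160°, lat -60°.
Square 0, 8: +0·2° lon, +8·1° lat → SW at lon 160°, lat -52°.
Subsquare q=16, d=3: +16·0.0833333° lon, +3·0.0416667° lat → SW at lon 161.333°, lat -51.875°.
Extended square 8, 9: +8·0.00833333° lon, +9·0.00416667° lat → SW at lon 161.4°, lat -51.8375°.
Cell spans 0.00833333° lon × 0.00416667° lat.
south -51.83750, north -51.83333.

-51.83750, -51.83333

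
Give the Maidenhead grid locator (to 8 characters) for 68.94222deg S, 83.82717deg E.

Offset from 180°W / 90°S: lon 263.82717°, lat 21.05778°.
Field (20°×10°, letters A–R): lon ⌊263.82717/20⌋ = 13 → N; lat ⌊21.05778/10⌋ = 2 → C.
Square (2°×1°, digits 0–9): lon ⌊3.82717/2⌋ = 1; lat ⌊1.05778/1⌋ = 1.
Subsquare (5′×2.5′, letters a–x): lon ⌊1.82717/0.0833333⌋ = 21 → v; lat ⌊0.05778/0.0416667⌋ = 1 → b.
Extended square (30″×15″, digits 0–9): lon ⌊0.07717/0.00833333⌋ = 9; lat ⌊0.01611/0.00416667⌋ = 3.

NC11vb93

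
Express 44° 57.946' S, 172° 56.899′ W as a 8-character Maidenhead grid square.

AE35ma68

Shift to the Maidenhead origin (180°W, 90°S): lon 7.05168, lat 45.03423.
Field: lon ⌊7.05168/20⌋ = 0 → A; lat ⌊45.03423/10⌋ = 4 → E.
Square: lon ⌊7.05168/2⌋ = 3; lat ⌊5.03423/1⌋ = 5.
Subsquare: lon ⌊1.05168/0.0833333⌋ = 12 → m; lat ⌊0.03423/0.0416667⌋ = 0 → a.
Extended square: lon ⌊0.05168/0.00833333⌋ = 6; lat ⌊0.03423/0.00416667⌋ = 8.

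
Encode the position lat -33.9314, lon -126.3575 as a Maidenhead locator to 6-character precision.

Add 180° to longitude and 90° to latitude: 53.6425, 56.0686.
Field (20°×10°, letters A–R): lon ⌊53.6425/20⌋ = 2 → C; lat ⌊56.0686/10⌋ = 5 → F.
Square (2°×1°, digits 0–9): lon ⌊13.6425/2⌋ = 6; lat ⌊6.0686/1⌋ = 6.
Subsquare (5′×2.5′, letters a–x): lon ⌊1.6425/0.0833333⌋ = 19 → t; lat ⌊0.0686/0.0416667⌋ = 1 → b.

CF66tb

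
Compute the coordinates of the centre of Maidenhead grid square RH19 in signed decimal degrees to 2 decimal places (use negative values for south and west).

-10.50, 163.00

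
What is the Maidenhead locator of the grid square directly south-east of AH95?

Longitude square 9; +1 → 10, wraps to 0, carry into field.
Longitude field A = 0; +1 → 1 = B.
Latitude square 5; −1 → 4.

BH04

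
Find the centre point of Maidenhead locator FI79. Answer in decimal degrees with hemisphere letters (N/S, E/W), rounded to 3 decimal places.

Field F=5, I=8: +5·20° lon, +8·10° lat → SW at lon -80°, lat -10°.
Square 7, 9: +7·2° lon, +9·1° lat → SW at lon -66°, lat -1°.
Cell spans 2° lon × 1° lat. Centre is SW corner plus half of each.
latitude 0.500° S, longitude 65.000° W.

0.500° S, 65.000° W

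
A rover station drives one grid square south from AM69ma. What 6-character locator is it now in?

Latitude subsquare a = 0; −1 → -1, wraps to 23 = x, carry into square.
Latitude square 9; −1 → 8.
The longitude characters are unchanged.

AM68mx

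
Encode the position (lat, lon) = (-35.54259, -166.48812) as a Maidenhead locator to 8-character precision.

AF64sk19

Offset from 180°W / 90°S: lon 13.51188°, lat 54.45741°.
Field: lon ⌊13.51188/20⌋ = 0 → A; lat ⌊54.45741/10⌋ = 5 → F.
Square: lon ⌊13.51188/2⌋ = 6; lat ⌊4.45741/1⌋ = 4.
Subsquare: lon ⌊1.51188/0.0833333⌋ = 18 → s; lat ⌊0.45741/0.0416667⌋ = 10 → k.
Extended square: lon ⌊0.01188/0.00833333⌋ = 1; lat ⌊0.04074/0.00416667⌋ = 9.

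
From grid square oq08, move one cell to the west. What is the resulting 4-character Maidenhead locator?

NQ98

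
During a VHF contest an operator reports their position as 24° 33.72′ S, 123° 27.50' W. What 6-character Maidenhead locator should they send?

Offset from 180°W / 90°S: lon 56.5417°, lat 65.4380°.
Field: 56.5417/20 → 2 → C, 65.4380/10 → 6 → G; chars CG.
Square: 16.5417/2 → 8, 5.4380/1 → 5; chars 85.
Subsquare: 0.5417/0.0833333 → 6 → g, 0.4380/0.0416667 → 10 → k; chars gk.

CG85gk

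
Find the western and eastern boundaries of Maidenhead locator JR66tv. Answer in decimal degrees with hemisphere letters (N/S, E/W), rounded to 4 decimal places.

Field J=9, R=17: +9·20° lon, +17·10° lat → SW at lon 0°, lat 80°.
Square 6, 6: +6·2° lon, +6·1° lat → SW at lon 12°, lat 86°.
Subsquare t=19, v=21: +19·0.0833333° lon, +21·0.0416667° lat → SW at lon 13.5833°, lat 86.875°.
Cell spans 0.0833333° lon × 0.0416667° lat.
west 13.5833° E, east 13.6667° E.

13.5833° E, 13.6667° E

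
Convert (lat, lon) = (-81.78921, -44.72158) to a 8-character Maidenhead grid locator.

Offset from 180°W / 90°S: lon 135.27842°, lat 8.21079°.
Field: lon ⌊135.27842/20⌋ = 6 → G; lat ⌊8.21079/10⌋ = 0 → A.
Square: lon ⌊15.27842/2⌋ = 7; lat ⌊8.21079/1⌋ = 8.
Subsquare: lon ⌊1.27842/0.0833333⌋ = 15 → p; lat ⌊0.21079/0.0416667⌋ = 5 → f.
Extended square: lon ⌊0.02842/0.00833333⌋ = 3; lat ⌊0.00246/0.00416667⌋ = 0.

GA78pf30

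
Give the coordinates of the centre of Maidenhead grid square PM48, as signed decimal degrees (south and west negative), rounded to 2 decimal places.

Field P=15, M=12: +15·20° lon, +12·10° lat → SW at lon 120°, lat 30°.
Square 4, 8: +4·2° lon, +8·1° lat → SW at lon 128°, lat 38°.
Cell spans 2° lon × 1° lat. Centre is SW corner plus half of each.
latitude 38.50, longitude 129.00.

38.50, 129.00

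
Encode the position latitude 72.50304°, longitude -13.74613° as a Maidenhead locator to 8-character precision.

IQ32dm00

Add 180° to longitude and 90° to latitude: 166.25387, 162.50304.
Field: lon ⌊166.25387/20⌋ = 8 → I; lat ⌊162.50304/10⌋ = 16 → Q.
Square: lon ⌊6.25387/2⌋ = 3; lat ⌊2.50304/1⌋ = 2.
Subsquare: lon ⌊0.25387/0.0833333⌋ = 3 → d; lat ⌊0.50304/0.0416667⌋ = 12 → m.
Extended square: lon ⌊0.00387/0.00833333⌋ = 0; lat ⌊0.00304/0.00416667⌋ = 0.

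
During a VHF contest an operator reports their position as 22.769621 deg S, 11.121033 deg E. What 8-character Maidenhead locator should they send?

JG57nf45

Offset from 180°W / 90°S: lon 191.12103°, lat 67.23038°.
Field (20°×10°, letters A–R): lon ⌊191.12103/20⌋ = 9 → J; lat ⌊67.23038/10⌋ = 6 → G.
Square (2°×1°, digits 0–9): lon ⌊11.12103/2⌋ = 5; lat ⌊7.23038/1⌋ = 7.
Subsquare (5′×2.5′, letters a–x): lon ⌊1.12103/0.0833333⌋ = 13 → n; lat ⌊0.23038/0.0416667⌋ = 5 → f.
Extended square (30″×15″, digits 0–9): lon ⌊0.03770/0.00833333⌋ = 4; lat ⌊0.02205/0.00416667⌋ = 5.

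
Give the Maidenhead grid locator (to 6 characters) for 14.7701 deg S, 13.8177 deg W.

IH35cf

Offset from 180°W / 90°S: lon 166.1823°, lat 75.2299°.
Field (20°×10°, letters A–R): 166.1823/20 → 8 → I, 75.2299/10 → 7 → H; chars IH.
Square (2°×1°, digits 0–9): 6.1823/2 → 3, 5.2299/1 → 5; chars 35.
Subsquare (5′×2.5′, letters a–x): 0.1823/0.0833333 → 2 → c, 0.2299/0.0416667 → 5 → f; chars cf.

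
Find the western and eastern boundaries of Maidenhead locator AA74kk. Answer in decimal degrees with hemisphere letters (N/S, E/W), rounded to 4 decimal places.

165.1667° W, 165.0833° W

Field A=0, A=0: +0·20° lon, +0·10° lat → SW at lon -180°, lat -90°.
Square 7, 4: +7·2° lon, +4·1° lat → SW at lon -166°, lat -86°.
Subsquare k=10, k=10: +10·0.0833333° lon, +10·0.0416667° lat → SW at lon -165.167°, lat -85.5833°.
Cell spans 0.0833333° lon × 0.0416667° lat.
west 165.1667° W, east 165.0833° W.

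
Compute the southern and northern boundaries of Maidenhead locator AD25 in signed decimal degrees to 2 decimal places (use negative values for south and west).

Field A=0, D=3: +0·20° lon, +3·10° lat → SW at lon -180°, lat -60°.
Square 2, 5: +2·2° lon, +5·1° lat → SW at lon -176°, lat -55°.
Cell spans 2° lon × 1° lat.
south -55.00, north -54.00.

-55.00, -54.00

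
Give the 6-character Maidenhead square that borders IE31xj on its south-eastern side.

IE41ai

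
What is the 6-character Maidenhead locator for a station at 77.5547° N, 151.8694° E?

Offset from 180°W / 90°S: lon 331.8694°, lat 167.5547°.
Field: 331.8694/20 → 16 → Q, 167.5547/10 → 16 → Q; chars QQ.
Square: 11.8694/2 → 5, 7.5547/1 → 7; chars 57.
Subsquare: 1.8694/0.0833333 → 22 → w, 0.5547/0.0416667 → 13 → n; chars wn.

QQ57wn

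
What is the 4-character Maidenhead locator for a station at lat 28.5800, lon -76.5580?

FL18

Shift to the Maidenhead origin (180°W, 90°S): lon 103.44, lat 118.58.
Field: 103.44/20 → 5 → F, 118.58/10 → 11 → L; chars FL.
Square: 3.44/2 → 1, 8.58/1 → 8; chars 18.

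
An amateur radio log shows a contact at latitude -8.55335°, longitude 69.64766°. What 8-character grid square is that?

MI41tk77

Add 180° to longitude and 90° to latitude: 249.64766, 81.44665.
Field: lon ⌊249.64766/20⌋ = 12 → M; lat ⌊81.44665/10⌋ = 8 → I.
Square: lon ⌊9.64766/2⌋ = 4; lat ⌊1.44665/1⌋ = 1.
Subsquare: lon ⌊1.64766/0.0833333⌋ = 19 → t; lat ⌊0.44665/0.0416667⌋ = 10 → k.
Extended square: lon ⌊0.06433/0.00833333⌋ = 7; lat ⌊0.02998/0.00416667⌋ = 7.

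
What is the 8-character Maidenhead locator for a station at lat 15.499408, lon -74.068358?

FK25xl19

Offset from 180°W / 90°S: lon 105.93164°, lat 105.49941°.
Field (20°×10°, letters A–R): 105.93164/20 → 5 → F, 105.49941/10 → 10 → K; chars FK.
Square (2°×1°, digits 0–9): 5.93164/2 → 2, 5.49941/1 → 5; chars 25.
Subsquare (5′×2.5′, letters a–x): 1.93164/0.0833333 → 23 → x, 0.49941/0.0416667 → 11 → l; chars xl.
Extended square (30″×15″, digits 0–9): 0.01498/0.00833333 → 1, 0.04107/0.00416667 → 9; chars 19.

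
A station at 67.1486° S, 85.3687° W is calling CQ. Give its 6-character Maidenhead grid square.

EC72hu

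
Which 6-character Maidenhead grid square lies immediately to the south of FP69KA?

FP68kx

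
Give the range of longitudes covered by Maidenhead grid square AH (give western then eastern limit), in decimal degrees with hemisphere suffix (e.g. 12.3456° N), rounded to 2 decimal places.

180.00° W, 160.00° W

Field A=0, H=7: +0·20° lon, +7·10° lat → SW at lon -180°, lat -20°.
Cell spans 20° lon × 10° lat.
west 180.00° W, east 160.00° W.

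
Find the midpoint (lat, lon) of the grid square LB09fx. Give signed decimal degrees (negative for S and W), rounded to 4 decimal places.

-70.0208, 40.4583

Field L=11, B=1: +11·20° lon, +1·10° lat → SW at lon 40°, lat -80°.
Square 0, 9: +0·2° lon, +9·1° lat → SW at lon 40°, lat -71°.
Subsquare f=5, x=23: +5·0.0833333° lon, +23·0.0416667° lat → SW at lon 40.4167°, lat -70.0417°.
Cell spans 0.0833333° lon × 0.0416667° lat. Centre is SW corner plus half of each.
latitude -70.0208, longitude 40.4583.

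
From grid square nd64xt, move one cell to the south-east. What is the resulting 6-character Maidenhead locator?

ND74as

Longitude subsquare x = 23; +1 → 24, wraps to 0 = a, carry into square.
Longitude square 6; +1 → 7.
Latitude subsquare t = 19; −1 → 18 = s.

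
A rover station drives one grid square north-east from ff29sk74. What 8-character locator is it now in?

FF29sk85

Longitude extended square 7; +1 → 8.
Latitude extended square 4; +1 → 5.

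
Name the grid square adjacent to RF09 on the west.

Longitude square 0; −1 → -1, wraps to 9, carry into field.
Longitude field R = 17; −1 → 16 = Q.
The latitude characters are unchanged.

QF99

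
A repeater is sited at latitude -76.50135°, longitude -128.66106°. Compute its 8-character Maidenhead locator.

CB53ql09

Offset from 180°W / 90°S: lon 51.33894°, lat 13.49865°.
Field: lon ⌊51.33894/20⌋ = 2 → C; lat ⌊13.49865/10⌋ = 1 → B.
Square: lon ⌊11.33894/2⌋ = 5; lat ⌊3.49865/1⌋ = 3.
Subsquare: lon ⌊1.33894/0.0833333⌋ = 16 → q; lat ⌊0.49865/0.0416667⌋ = 11 → l.
Extended square: lon ⌊0.00561/0.00833333⌋ = 0; lat ⌊0.04032/0.00416667⌋ = 9.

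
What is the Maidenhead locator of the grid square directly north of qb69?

QC60

Latitude square 9; +1 → 10, wraps to 0, carry into field.
Latitude field B = 1; +1 → 2 = C.
The longitude characters are unchanged.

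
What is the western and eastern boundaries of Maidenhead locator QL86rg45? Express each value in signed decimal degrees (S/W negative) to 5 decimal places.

157.45000, 157.45833

Field Q=16, L=11: +16·20° lon, +11·10° lat → SW at lon 140°, lat 20°.
Square 8, 6: +8·2° lon, +6·1° lat → SW at lon 156°, lat 26°.
Subsquare r=17, g=6: +17·0.0833333° lon, +6·0.0416667° lat → SW at lon 157.417°, lat 26.25°.
Extended square 4, 5: +4·0.00833333° lon, +5·0.00416667° lat → SW at lon 157.45°, lat 26.2708°.
Cell spans 0.00833333° lon × 0.00416667° lat.
west 157.45000, east 157.45833.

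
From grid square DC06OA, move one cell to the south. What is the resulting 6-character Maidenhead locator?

DC05ox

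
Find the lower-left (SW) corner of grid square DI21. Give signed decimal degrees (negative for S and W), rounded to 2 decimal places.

-9.00, -116.00

Field D=3, I=8: +3·20° lon, +8·10° lat → SW at lon -120°, lat -10°.
Square 2, 1: +2·2° lon, +1·1° lat → SW at lon -116°, lat -9°.
latitude -9.00, longitude -116.00.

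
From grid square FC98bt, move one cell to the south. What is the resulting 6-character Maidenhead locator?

Latitude subsquare t = 19; −1 → 18 = s.
The longitude characters are unchanged.

FC98bs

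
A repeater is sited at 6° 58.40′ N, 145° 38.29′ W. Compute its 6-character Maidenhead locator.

BJ76ex

Offset from 180°W / 90°S: lon 34.3618°, lat 96.9733°.
Field (20°×10°, letters A–R): 34.3618/20 → 1 → B, 96.9733/10 → 9 → J; chars BJ.
Square (2°×1°, digits 0–9): 14.3618/2 → 7, 6.9733/1 → 6; chars 76.
Subsquare (5′×2.5′, letters a–x): 0.3618/0.0833333 → 4 → e, 0.9733/0.0416667 → 23 → x; chars ex.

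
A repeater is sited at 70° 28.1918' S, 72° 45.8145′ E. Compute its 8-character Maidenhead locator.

Shift to the Maidenhead origin (180°W, 90°S): lon 252.76358, lat 19.53014.
Field: lon ⌊252.76358/20⌋ = 12 → M; lat ⌊19.53014/10⌋ = 1 → B.
Square: lon ⌊12.76358/2⌋ = 6; lat ⌊9.53014/1⌋ = 9.
Subsquare: lon ⌊0.76358/0.0833333⌋ = 9 → j; lat ⌊0.53014/0.0416667⌋ = 12 → m.
Extended square: lon ⌊0.01358/0.00833333⌋ = 1; lat ⌊0.03014/0.00416667⌋ = 7.

MB69jm17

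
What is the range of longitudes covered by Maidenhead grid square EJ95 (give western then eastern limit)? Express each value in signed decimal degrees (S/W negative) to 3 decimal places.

Field E=4, J=9: +4·20° lon, +9·10° lat → SW at lon -100°, lat 0°.
Square 9, 5: +9·2° lon, +5·1° lat → SW at lon -82°, lat 5°.
Cell spans 2° lon × 1° lat.
west -82.000, east -80.000.

-82.000, -80.000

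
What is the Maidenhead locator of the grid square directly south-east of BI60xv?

Longitude subsquare x = 23; +1 → 24, wraps to 0 = a, carry into square.
Longitude square 6; +1 → 7.
Latitude subsquare v = 21; −1 → 20 = u.

BI70au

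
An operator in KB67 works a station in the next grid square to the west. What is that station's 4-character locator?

KB57

Longitude square 6; −1 → 5.
The latitude characters are unchanged.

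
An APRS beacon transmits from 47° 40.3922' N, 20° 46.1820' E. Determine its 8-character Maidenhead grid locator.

KN07jq21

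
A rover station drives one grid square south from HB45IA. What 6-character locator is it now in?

Latitude subsquare a = 0; −1 → -1, wraps to 23 = x, carry into square.
Latitude square 5; −1 → 4.
The longitude characters are unchanged.

HB44ix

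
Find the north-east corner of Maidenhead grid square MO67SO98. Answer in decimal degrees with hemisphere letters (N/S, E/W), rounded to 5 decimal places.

Field M=12, O=14: +12·20° lon, +14·10° lat → SW at lon 60°, lat 50°.
Square 6, 7: +6·2° lon, +7·1° lat → SW at lon 72°, lat 57°.
Subsquare s=18, o=14: +18·0.0833333° lon, +14·0.0416667° lat → SW at lon 73.5°, lat 57.5833°.
Extended square 9, 8: +9·0.00833333° lon, +8·0.00416667° lat → SW at lon 73.575°, lat 57.6167°.
Cell spans 0.00833333° lon × 0.00416667° lat. NE corner is SW corner plus one full cell.
latitude 57.62083° N, longitude 73.58333° E.

57.62083° N, 73.58333° E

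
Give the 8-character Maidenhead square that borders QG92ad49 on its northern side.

QG92ae40

Latitude extended square 9; +1 → 10, wraps to 0, carry into subsquare.
Latitude subsquare d = 3; +1 → 4 = e.
The longitude characters are unchanged.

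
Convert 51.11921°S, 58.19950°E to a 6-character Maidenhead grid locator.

Offset from 180°W / 90°S: lon 238.1995°, lat 38.8808°.
Field: lon ⌊238.1995/20⌋ = 11 → L; lat ⌊38.8808/10⌋ = 3 → D.
Square: lon ⌊18.1995/2⌋ = 9; lat ⌊8.8808/1⌋ = 8.
Subsquare: lon ⌊0.1995/0.0833333⌋ = 2 → c; lat ⌊0.8808/0.0416667⌋ = 21 → v.

LD98cv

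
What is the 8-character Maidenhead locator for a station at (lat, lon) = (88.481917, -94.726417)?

Add 180° to longitude and 90° to latitude: 85.27358, 178.48192.
Field: lon ⌊85.27358/20⌋ = 4 → E; lat ⌊178.48192/10⌋ = 17 → R.
Square: lon ⌊5.27358/2⌋ = 2; lat ⌊8.48192/1⌋ = 8.
Subsquare: lon ⌊1.27358/0.0833333⌋ = 15 → p; lat ⌊0.48192/0.0416667⌋ = 11 → l.
Extended square: lon ⌊0.02358/0.00833333⌋ = 2; lat ⌊0.02358/0.00416667⌋ = 5.

ER28pl25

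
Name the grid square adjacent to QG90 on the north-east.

RG01

Longitude square 9; +1 → 10, wraps to 0, carry into field.
Longitude field Q = 16; +1 → 17 = R.
Latitude square 0; +1 → 1.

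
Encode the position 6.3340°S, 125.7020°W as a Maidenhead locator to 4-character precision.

CI73

Add 180° to longitude and 90° to latitude: 54.30, 83.67.
Field: lon ⌊54.30/20⌋ = 2 → C; lat ⌊83.67/10⌋ = 8 → I.
Square: lon ⌊14.30/2⌋ = 7; lat ⌊3.67/1⌋ = 3.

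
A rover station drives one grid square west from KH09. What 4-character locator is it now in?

JH99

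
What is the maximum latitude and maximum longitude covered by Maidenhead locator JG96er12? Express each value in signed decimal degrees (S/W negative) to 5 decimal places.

-23.27917, 18.35000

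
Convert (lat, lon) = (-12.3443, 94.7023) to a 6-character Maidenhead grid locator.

NH77ip

Add 180° to longitude and 90° to latitude: 274.7023, 77.6557.
Field: lon ⌊274.7023/20⌋ = 13 → N; lat ⌊77.6557/10⌋ = 7 → H.
Square: lon ⌊14.7023/2⌋ = 7; lat ⌊7.6557/1⌋ = 7.
Subsquare: lon ⌊0.7023/0.0833333⌋ = 8 → i; lat ⌊0.6557/0.0416667⌋ = 15 → p.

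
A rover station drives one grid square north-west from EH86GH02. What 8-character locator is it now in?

Longitude extended square 0; −1 → -1, wraps to 9, carry into subsquare.
Longitude subsquare g = 6; −1 → 5 = f.
Latitude extended square 2; +1 → 3.

EH86fh93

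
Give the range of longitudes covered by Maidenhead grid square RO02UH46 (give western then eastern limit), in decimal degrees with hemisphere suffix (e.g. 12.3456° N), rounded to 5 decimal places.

161.70000° E, 161.70833° E

Field R=17, O=14: +17·20° lon, +14·10° lat → SW at lon 160°, lat 50°.
Square 0, 2: +0·2° lon, +2·1° lat → SW at lon 160°, lat 52°.
Subsquare u=20, h=7: +20·0.0833333° lon, +7·0.0416667° lat → SW at lon 161.667°, lat 52.2917°.
Extended square 4, 6: +4·0.00833333° lon, +6·0.00416667° lat → SW at lon 161.7°, lat 52.3167°.
Cell spans 0.00833333° lon × 0.00416667° lat.
west 161.70000° E, east 161.70833° E.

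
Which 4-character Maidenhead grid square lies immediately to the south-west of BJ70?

Longitude square 7; −1 → 6.
Latitude square 0; −1 → -1, wraps to 9, carry into field.
Latitude field J = 9; −1 → 8 = I.

BI69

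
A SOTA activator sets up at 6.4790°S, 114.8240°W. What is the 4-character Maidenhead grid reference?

DI23

Shift to the Maidenhead origin (180°W, 90°S): lon 65.18, lat 83.52.
Field (20°×10°, letters A–R): 65.18/20 → 3 → D, 83.52/10 → 8 → I; chars DI.
Square (2°×1°, digits 0–9): 5.18/2 → 2, 3.52/1 → 3; chars 23.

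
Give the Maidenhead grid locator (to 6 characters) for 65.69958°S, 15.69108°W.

IC24dh

Add 180° to longitude and 90° to latitude: 164.3089, 24.3004.
Field (20°×10°, letters A–R): lon ⌊164.3089/20⌋ = 8 → I; lat ⌊24.3004/10⌋ = 2 → C.
Square (2°×1°, digits 0–9): lon ⌊4.3089/2⌋ = 2; lat ⌊4.3004/1⌋ = 4.
Subsquare (5′×2.5′, letters a–x): lon ⌊0.3089/0.0833333⌋ = 3 → d; lat ⌊0.3004/0.0416667⌋ = 7 → h.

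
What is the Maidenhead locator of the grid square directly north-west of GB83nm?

GB83mn

Longitude subsquare n = 13; −1 → 12 = m.
Latitude subsquare m = 12; +1 → 13 = n.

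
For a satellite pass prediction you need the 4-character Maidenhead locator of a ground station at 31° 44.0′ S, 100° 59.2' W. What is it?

DF98

Shift to the Maidenhead origin (180°W, 90°S): lon 79.01, lat 58.27.
Field: lon ⌊79.01/20⌋ = 3 → D; lat ⌊58.27/10⌋ = 5 → F.
Square: lon ⌊19.01/2⌋ = 9; lat ⌊8.27/1⌋ = 8.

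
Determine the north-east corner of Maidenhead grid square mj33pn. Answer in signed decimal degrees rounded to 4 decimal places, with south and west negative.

3.5833, 67.3333

Field M=12, J=9: +12·20° lon, +9·10° lat → SW at lon 60°, lat 0°.
Square 3, 3: +3·2° lon, +3·1° lat → SW at lon 66°, lat 3°.
Subsquare p=15, n=13: +15·0.0833333° lon, +13·0.0416667° lat → SW at lon 67.25°, lat 3.54167°.
Cell spans 0.0833333° lon × 0.0416667° lat. NE corner is SW corner plus one full cell.
latitude 3.5833, longitude 67.3333.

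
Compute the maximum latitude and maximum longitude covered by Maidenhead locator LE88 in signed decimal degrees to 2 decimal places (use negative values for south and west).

-41.00, 58.00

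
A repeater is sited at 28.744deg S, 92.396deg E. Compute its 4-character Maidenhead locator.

Offset from 180°W / 90°S: lon 272.40°, lat 61.26°.
Field (20°×10°, letters A–R): 272.40/20 → 13 → N, 61.26/10 → 6 → G; chars NG.
Square (2°×1°, digits 0–9): 12.40/2 → 6, 1.26/1 → 1; chars 61.

NG61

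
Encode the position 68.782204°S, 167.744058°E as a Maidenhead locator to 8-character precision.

RC31uf92

Add 180° to longitude and 90° to latitude: 347.74406, 21.21780.
Field: lon ⌊347.74406/20⌋ = 17 → R; lat ⌊21.21780/10⌋ = 2 → C.
Square: lon ⌊7.74406/2⌋ = 3; lat ⌊1.21780/1⌋ = 1.
Subsquare: lon ⌊1.74406/0.0833333⌋ = 20 → u; lat ⌊0.21780/0.0416667⌋ = 5 → f.
Extended square: lon ⌊0.07739/0.00833333⌋ = 9; lat ⌊0.00946/0.00416667⌋ = 2.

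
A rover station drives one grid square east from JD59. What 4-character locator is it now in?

JD69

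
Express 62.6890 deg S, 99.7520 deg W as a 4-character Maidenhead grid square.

Shift to the Maidenhead origin (180°W, 90°S): lon 80.25, lat 27.31.
Field: 80.25/20 → 4 → E, 27.31/10 → 2 → C; chars EC.
Square: 0.25/2 → 0, 7.31/1 → 7; chars 07.

EC07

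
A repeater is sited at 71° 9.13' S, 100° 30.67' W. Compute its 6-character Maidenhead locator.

DB98ru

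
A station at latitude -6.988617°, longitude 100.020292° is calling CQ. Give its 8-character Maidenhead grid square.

OI03aa22

Shift to the Maidenhead origin (180°W, 90°S): lon 280.02029, lat 83.01138.
Field: lon ⌊280.02029/20⌋ = 14 → O; lat ⌊83.01138/10⌋ = 8 → I.
Square: lon ⌊0.02029/2⌋ = 0; lat ⌊3.01138/1⌋ = 3.
Subsquare: lon ⌊0.02029/0.0833333⌋ = 0 → a; lat ⌊0.01138/0.0416667⌋ = 0 → a.
Extended square: lon ⌊0.02029/0.00833333⌋ = 2; lat ⌊0.01138/0.00416667⌋ = 2.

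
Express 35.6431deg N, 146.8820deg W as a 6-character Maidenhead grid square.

BM65np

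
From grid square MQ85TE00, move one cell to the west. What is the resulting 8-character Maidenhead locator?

MQ85se90

Longitude extended square 0; −1 → -1, wraps to 9, carry into subsquare.
Longitude subsquare t = 19; −1 → 18 = s.
The latitude characters are unchanged.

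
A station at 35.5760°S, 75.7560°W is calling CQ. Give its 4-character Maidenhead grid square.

Offset from 180°W / 90°S: lon 104.24°, lat 54.42°.
Field: lon ⌊104.24/20⌋ = 5 → F; lat ⌊54.42/10⌋ = 5 → F.
Square: lon ⌊4.24/2⌋ = 2; lat ⌊4.42/1⌋ = 4.

FF24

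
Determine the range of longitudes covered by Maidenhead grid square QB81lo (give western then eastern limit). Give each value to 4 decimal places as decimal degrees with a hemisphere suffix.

Field Q=16, B=1: +16·20° lon, +1·10° lat → SW at lon 140°, lat -80°.
Square 8, 1: +8·2° lon, +1·1° lat → SW at lon 156°, lat -79°.
Subsquare l=11, o=14: +11·0.0833333° lon, +14·0.0416667° lat → SW at lon 156.917°, lat -78.4167°.
Cell spans 0.0833333° lon × 0.0416667° lat.
west 156.9167° E, east 157.0000° E.

156.9167° E, 157.0000° E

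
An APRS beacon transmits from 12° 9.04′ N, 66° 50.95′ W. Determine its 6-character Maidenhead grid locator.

FK62nd

Offset from 180°W / 90°S: lon 113.1508°, lat 102.1507°.
Field: lon ⌊113.1508/20⌋ = 5 → F; lat ⌊102.1507/10⌋ = 10 → K.
Square: lon ⌊13.1508/2⌋ = 6; lat ⌊2.1507/1⌋ = 2.
Subsquare: lon ⌊1.1508/0.0833333⌋ = 13 → n; lat ⌊0.1507/0.0416667⌋ = 3 → d.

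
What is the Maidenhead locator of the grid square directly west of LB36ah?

Longitude subsquare a = 0; −1 → -1, wraps to 23 = x, carry into square.
Longitude square 3; −1 → 2.
The latitude characters are unchanged.

LB26xh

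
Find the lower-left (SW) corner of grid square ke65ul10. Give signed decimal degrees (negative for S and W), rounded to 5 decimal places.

-44.54167, 33.67500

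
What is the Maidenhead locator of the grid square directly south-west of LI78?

LI67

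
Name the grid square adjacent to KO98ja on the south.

Latitude subsquare a = 0; −1 → -1, wraps to 23 = x, carry into square.
Latitude square 8; −1 → 7.
The longitude characters are unchanged.

KO97jx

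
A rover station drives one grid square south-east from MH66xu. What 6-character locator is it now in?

MH76at

Longitude subsquare x = 23; +1 → 24, wraps to 0 = a, carry into square.
Longitude square 6; +1 → 7.
Latitude subsquare u = 20; −1 → 19 = t.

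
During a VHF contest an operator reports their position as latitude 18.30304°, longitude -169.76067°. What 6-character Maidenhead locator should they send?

Offset from 180°W / 90°S: lon 10.2393°, lat 108.3030°.
Field (20°×10°, letters A–R): lon ⌊10.2393/20⌋ = 0 → A; lat ⌊108.3030/10⌋ = 10 → K.
Square (2°×1°, digits 0–9): lon ⌊10.2393/2⌋ = 5; lat ⌊8.3030/1⌋ = 8.
Subsquare (5′×2.5′, letters a–x): lon ⌊0.2393/0.0833333⌋ = 2 → c; lat ⌊0.3030/0.0416667⌋ = 7 → h.

AK58ch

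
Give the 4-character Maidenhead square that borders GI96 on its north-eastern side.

HI07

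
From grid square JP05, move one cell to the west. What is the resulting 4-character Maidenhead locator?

IP95

Longitude square 0; −1 → -1, wraps to 9, carry into field.
Longitude field J = 9; −1 → 8 = I.
The latitude characters are unchanged.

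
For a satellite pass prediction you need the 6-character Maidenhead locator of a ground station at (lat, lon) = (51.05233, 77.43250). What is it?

Shift to the Maidenhead origin (180°W, 90°S): lon 257.4325, lat 141.0523.
Field: lon ⌊257.4325/20⌋ = 12 → M; lat ⌊141.0523/10⌋ = 14 → O.
Square: lon ⌊17.4325/2⌋ = 8; lat ⌊1.0523/1⌋ = 1.
Subsquare: lon ⌊1.4325/0.0833333⌋ = 17 → r; lat ⌊0.0523/0.0416667⌋ = 1 → b.

MO81rb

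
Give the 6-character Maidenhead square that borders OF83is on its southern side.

OF83ir

Latitude subsquare s = 18; −1 → 17 = r.
The longitude characters are unchanged.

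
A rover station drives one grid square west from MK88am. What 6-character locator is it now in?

Longitude subsquare a = 0; −1 → -1, wraps to 23 = x, carry into square.
Longitude square 8; −1 → 7.
The latitude characters are unchanged.

MK78xm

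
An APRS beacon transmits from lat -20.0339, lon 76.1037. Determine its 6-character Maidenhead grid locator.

MG89bx

Shift to the Maidenhead origin (180°W, 90°S): lon 256.1037, lat 69.9661.
Field (20°×10°, letters A–R): lon ⌊256.1037/20⌋ = 12 → M; lat ⌊69.9661/10⌋ = 6 → G.
Square (2°×1°, digits 0–9): lon ⌊16.1037/2⌋ = 8; lat ⌊9.9661/1⌋ = 9.
Subsquare (5′×2.5′, letters a–x): lon ⌊0.1037/0.0833333⌋ = 1 → b; lat ⌊0.9661/0.0416667⌋ = 23 → x.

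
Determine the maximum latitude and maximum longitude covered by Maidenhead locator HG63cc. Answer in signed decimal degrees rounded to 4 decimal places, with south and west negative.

-26.8750, -27.7500

Field H=7, G=6: +7·20° lon, +6·10° lat → SW at lon -40°, lat -30°.
Square 6, 3: +6·2° lon, +3·1° lat → SW at lon -28°, lat -27°.
Subsquare c=2, c=2: +2·0.0833333° lon, +2·0.0416667° lat → SW at lon -27.8333°, lat -26.9167°.
Cell spans 0.0833333° lon × 0.0416667° lat. NE corner is SW corner plus one full cell.
latitude -26.8750, longitude -27.7500.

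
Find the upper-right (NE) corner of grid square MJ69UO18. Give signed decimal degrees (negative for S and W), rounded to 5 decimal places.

9.62083, 73.68333

Field M=12, J=9: +12·20° lon, +9·10° lat → SW at lon 60°, lat 0°.
Square 6, 9: +6·2° lon, +9·1° lat → SW at lon 72°, lat 9°.
Subsquare u=20, o=14: +20·0.0833333° lon, +14·0.0416667° lat → SW at lon 73.6667°, lat 9.58333°.
Extended square 1, 8: +1·0.00833333° lon, +8·0.00416667° lat → SW at lon 73.675°, lat 9.61667°.
Cell spans 0.00833333° lon × 0.00416667° lat. NE corner is SW corner plus one full cell.
latitude 9.62083, longitude 73.68333.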